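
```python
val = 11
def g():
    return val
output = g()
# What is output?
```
11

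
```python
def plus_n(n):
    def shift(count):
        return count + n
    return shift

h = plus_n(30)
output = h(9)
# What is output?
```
39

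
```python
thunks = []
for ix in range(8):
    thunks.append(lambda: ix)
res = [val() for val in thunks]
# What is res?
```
[7, 7, 7, 7, 7, 7, 7, 7]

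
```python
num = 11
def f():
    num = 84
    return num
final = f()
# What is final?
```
84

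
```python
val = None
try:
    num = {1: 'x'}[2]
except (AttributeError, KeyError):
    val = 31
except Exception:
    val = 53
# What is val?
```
31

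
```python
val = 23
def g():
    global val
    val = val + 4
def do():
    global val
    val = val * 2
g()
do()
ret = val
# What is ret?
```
54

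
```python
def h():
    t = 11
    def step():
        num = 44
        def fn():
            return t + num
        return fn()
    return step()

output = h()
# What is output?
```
55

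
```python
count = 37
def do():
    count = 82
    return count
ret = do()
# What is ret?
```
82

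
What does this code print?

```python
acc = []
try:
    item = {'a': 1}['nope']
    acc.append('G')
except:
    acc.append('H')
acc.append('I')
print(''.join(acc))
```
HI

Exception raised in try, caught by bare except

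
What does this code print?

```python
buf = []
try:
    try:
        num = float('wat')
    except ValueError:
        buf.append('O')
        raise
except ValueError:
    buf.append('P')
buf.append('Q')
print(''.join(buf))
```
OPQ

raise without argument re-raises current exception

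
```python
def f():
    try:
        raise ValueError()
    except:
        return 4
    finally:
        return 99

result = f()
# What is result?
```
99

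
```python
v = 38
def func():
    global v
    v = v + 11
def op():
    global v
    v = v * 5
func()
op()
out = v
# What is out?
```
245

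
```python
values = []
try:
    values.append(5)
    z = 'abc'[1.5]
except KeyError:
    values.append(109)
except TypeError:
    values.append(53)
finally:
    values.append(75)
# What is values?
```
[5, 53, 75]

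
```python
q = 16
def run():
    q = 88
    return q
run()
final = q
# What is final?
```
16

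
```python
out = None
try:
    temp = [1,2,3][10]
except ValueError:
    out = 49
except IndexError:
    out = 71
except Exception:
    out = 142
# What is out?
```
71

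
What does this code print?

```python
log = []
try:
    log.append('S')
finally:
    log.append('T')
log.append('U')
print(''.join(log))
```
STU

try/finally without except, no exception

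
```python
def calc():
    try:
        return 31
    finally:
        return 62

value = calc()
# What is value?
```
62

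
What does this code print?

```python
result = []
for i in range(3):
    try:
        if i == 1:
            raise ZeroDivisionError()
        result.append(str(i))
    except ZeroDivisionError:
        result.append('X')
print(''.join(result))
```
0X2

Exception on i=1 caught, loop continues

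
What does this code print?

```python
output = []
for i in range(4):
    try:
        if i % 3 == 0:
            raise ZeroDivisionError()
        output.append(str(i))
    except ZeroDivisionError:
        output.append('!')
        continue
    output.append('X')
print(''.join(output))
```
!1X2X!

continue in except skips rest of loop body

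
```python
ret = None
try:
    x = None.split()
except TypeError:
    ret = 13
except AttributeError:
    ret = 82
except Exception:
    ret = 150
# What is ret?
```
82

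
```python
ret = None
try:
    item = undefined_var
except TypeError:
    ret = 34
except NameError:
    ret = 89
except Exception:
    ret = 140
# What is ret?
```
89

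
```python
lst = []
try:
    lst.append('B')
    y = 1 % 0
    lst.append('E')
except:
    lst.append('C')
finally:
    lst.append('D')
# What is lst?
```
['B', 'C', 'D']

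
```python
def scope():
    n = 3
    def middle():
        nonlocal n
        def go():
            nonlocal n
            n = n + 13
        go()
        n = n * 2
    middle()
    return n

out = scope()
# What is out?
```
32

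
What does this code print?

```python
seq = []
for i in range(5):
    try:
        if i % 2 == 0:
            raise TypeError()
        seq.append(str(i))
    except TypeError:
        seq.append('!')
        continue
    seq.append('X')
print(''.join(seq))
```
!1X!3X!

continue in except skips rest of loop body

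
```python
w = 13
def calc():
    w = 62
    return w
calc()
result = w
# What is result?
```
13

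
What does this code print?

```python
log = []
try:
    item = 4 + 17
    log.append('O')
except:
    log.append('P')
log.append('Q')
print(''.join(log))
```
OQ

No exception, try block completes normally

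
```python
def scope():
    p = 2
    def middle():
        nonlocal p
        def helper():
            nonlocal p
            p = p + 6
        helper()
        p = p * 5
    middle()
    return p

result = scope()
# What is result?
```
40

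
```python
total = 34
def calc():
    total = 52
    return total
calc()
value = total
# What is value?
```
34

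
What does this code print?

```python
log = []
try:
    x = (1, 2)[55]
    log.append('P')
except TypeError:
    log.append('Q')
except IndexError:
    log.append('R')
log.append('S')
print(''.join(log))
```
RS

IndexError is caught by its specific handler, not TypeError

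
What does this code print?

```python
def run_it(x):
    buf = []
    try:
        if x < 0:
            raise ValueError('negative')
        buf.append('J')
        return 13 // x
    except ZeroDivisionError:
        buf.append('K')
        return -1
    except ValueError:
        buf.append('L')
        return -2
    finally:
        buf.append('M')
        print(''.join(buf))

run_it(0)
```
JKM

x=0 causes ZeroDivisionError, caught, finally prints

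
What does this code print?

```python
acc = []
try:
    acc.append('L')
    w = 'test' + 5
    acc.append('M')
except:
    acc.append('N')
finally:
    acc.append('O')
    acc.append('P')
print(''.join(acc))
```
LNOP

Code before exception runs, then except, then all of finally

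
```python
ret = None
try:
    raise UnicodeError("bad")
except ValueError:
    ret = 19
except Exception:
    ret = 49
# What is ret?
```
19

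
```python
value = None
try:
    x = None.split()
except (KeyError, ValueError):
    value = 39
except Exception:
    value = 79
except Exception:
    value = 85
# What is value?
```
79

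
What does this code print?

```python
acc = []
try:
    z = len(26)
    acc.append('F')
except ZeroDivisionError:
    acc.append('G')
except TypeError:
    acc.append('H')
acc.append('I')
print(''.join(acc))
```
HI

TypeError is caught by its specific handler, not ZeroDivisionError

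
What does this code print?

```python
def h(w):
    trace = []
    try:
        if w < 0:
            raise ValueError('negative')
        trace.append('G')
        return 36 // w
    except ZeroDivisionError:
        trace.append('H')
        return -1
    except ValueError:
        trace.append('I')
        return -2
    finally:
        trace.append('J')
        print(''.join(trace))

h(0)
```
GHJ

w=0 causes ZeroDivisionError, caught, finally prints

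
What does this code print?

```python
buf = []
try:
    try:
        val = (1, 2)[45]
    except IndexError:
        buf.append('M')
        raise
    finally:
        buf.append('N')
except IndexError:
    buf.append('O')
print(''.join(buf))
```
MNO

finally runs before re-raised exception propagates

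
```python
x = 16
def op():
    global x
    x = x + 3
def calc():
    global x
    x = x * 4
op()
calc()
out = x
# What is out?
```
76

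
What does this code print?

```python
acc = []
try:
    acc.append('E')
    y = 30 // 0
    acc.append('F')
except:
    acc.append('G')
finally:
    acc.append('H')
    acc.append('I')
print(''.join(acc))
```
EGHI

Code before exception runs, then except, then all of finally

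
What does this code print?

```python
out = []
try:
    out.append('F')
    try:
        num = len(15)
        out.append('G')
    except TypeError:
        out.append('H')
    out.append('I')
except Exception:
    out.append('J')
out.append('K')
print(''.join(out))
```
FHIK

Inner exception caught by inner handler, outer continues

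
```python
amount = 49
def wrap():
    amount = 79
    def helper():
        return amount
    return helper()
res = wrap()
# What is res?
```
79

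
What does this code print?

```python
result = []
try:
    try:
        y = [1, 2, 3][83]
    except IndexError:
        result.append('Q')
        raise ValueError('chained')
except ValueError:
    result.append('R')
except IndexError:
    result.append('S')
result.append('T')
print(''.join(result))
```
QRT

ValueError raised and caught, original IndexError not re-raised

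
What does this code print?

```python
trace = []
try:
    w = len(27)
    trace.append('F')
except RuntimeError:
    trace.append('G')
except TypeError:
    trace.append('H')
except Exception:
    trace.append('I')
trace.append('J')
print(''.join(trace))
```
HJ

TypeError matches before generic Exception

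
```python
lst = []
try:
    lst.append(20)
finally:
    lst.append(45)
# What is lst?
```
[20, 45]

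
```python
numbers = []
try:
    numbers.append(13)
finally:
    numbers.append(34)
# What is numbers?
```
[13, 34]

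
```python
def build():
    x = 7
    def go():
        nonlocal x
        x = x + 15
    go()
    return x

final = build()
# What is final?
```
22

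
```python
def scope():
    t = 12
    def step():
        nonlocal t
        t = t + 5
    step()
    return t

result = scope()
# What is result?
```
17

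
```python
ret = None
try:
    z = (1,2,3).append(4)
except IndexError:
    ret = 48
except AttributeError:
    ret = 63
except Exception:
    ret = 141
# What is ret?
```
63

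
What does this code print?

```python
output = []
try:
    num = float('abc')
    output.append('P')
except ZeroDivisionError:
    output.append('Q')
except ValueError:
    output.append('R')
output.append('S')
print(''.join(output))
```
RS

ValueError is caught by its specific handler, not ZeroDivisionError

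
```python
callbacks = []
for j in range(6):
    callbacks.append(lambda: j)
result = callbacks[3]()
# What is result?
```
5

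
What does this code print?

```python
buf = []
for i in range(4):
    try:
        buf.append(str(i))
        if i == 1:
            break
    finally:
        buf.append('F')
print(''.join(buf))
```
0F1F

finally runs even when breaking out of loop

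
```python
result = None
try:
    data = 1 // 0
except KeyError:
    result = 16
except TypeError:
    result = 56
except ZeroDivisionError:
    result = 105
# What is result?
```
105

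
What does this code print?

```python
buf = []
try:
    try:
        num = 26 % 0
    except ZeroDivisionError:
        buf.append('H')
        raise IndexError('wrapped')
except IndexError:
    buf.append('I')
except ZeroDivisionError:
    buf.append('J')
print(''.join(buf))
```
HI

New IndexError raised, caught by outer IndexError handler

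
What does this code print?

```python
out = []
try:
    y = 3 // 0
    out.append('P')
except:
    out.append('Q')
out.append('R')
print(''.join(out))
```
QR

Exception raised in try, caught by bare except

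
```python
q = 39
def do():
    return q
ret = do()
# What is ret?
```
39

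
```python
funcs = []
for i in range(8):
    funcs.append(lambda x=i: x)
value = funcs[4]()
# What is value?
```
4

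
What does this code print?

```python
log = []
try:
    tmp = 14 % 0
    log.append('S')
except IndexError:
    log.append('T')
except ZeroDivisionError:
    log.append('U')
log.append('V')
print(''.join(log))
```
UV

ZeroDivisionError is caught by its specific handler, not IndexError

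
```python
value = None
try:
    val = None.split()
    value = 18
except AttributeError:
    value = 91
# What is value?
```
91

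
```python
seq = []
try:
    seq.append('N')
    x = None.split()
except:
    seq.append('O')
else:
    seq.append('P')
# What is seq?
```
['N', 'O']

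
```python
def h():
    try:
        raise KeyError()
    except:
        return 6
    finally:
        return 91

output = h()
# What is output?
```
91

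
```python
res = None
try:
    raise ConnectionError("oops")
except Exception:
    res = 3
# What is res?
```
3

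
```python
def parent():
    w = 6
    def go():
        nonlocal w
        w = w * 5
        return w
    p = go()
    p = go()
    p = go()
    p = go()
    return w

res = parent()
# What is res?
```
3750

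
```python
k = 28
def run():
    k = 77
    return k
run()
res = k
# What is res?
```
28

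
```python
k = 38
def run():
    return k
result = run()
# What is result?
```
38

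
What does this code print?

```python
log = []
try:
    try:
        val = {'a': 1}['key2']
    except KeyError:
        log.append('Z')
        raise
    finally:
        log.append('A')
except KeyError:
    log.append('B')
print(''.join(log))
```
ZAB

finally runs before re-raised exception propagates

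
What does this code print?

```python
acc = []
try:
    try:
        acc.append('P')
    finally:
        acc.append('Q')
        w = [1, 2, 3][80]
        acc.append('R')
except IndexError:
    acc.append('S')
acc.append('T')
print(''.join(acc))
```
PQST

Exception in inner finally caught by outer except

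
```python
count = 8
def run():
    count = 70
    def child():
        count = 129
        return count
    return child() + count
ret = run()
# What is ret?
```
199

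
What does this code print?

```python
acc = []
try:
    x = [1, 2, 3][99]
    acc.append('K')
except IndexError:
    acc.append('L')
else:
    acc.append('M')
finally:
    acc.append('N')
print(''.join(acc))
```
LN

Exception: except runs, else skipped, finally runs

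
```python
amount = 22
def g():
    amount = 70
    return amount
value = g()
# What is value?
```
70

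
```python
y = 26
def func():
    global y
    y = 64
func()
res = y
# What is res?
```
64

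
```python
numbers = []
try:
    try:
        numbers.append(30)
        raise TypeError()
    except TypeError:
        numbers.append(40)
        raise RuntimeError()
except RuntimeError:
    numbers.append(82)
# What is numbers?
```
[30, 40, 82]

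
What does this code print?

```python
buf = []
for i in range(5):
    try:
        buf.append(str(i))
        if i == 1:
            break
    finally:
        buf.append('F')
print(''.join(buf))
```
0F1F

finally runs even when breaking out of loop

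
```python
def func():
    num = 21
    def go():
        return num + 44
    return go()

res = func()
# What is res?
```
65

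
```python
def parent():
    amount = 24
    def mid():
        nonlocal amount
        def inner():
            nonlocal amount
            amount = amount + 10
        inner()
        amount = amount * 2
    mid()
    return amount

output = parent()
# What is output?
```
68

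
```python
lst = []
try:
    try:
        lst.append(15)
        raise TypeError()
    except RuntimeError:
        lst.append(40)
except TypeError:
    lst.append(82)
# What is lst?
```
[15, 82]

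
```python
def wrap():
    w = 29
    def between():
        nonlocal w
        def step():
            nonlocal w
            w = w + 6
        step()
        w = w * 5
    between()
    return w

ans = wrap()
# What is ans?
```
175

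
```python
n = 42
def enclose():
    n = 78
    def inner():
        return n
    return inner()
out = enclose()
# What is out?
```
78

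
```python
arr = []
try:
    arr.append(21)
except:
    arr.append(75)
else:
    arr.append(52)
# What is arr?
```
[21, 52]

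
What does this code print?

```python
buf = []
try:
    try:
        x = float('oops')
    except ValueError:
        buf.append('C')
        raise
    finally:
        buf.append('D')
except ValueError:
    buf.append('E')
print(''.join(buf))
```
CDE

finally runs before re-raised exception propagates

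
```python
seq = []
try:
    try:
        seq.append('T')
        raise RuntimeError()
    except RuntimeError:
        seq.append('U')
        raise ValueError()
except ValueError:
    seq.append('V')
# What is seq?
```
['T', 'U', 'V']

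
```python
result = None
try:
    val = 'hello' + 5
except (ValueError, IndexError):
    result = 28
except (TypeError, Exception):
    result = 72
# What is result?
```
72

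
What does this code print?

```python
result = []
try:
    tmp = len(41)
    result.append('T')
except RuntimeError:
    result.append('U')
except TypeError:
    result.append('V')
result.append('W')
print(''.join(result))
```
VW

TypeError is caught by its specific handler, not RuntimeError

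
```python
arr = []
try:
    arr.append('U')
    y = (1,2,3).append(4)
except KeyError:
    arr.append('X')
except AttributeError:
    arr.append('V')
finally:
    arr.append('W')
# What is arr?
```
['U', 'V', 'W']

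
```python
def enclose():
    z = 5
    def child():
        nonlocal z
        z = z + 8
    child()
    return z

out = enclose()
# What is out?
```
13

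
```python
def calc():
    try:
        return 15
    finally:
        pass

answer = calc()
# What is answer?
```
15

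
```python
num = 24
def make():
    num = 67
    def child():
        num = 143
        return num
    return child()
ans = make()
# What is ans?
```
143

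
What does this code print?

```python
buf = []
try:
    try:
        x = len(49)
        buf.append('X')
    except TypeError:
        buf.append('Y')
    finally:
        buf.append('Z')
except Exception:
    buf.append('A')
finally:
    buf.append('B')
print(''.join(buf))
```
YZB

Both finally blocks run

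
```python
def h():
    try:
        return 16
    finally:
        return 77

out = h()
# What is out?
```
77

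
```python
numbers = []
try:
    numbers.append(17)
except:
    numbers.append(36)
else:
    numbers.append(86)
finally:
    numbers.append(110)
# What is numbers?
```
[17, 86, 110]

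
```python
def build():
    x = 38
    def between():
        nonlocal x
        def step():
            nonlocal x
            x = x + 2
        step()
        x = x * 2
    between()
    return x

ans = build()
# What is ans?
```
80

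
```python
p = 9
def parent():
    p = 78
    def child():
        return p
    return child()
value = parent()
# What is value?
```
78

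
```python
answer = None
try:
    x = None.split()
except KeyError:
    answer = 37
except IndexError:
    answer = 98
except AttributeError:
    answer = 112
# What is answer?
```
112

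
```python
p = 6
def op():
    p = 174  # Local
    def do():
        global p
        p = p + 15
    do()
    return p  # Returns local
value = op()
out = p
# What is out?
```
21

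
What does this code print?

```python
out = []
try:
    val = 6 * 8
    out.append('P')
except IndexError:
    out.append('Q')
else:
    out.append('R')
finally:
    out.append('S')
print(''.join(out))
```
PRS

else runs before finally when no exception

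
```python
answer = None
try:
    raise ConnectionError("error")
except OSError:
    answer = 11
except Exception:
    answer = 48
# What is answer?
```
11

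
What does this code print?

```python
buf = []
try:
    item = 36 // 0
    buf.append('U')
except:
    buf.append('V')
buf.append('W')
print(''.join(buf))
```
VW

Exception raised in try, caught by bare except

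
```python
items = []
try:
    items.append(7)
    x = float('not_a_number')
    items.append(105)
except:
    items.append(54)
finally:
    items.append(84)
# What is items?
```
[7, 54, 84]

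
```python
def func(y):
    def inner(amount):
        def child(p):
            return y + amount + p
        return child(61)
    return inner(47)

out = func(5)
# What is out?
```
113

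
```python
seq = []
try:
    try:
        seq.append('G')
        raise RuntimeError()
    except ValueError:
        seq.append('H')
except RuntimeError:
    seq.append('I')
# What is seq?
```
['G', 'I']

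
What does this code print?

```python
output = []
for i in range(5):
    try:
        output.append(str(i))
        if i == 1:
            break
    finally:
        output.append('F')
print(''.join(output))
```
0F1F

finally runs even when breaking out of loop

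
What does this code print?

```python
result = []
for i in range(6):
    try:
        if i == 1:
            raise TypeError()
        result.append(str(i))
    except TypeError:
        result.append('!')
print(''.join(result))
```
0!2345

Exception on i=1 caught, loop continues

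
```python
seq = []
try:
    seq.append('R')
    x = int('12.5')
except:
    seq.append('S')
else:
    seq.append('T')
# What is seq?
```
['R', 'S']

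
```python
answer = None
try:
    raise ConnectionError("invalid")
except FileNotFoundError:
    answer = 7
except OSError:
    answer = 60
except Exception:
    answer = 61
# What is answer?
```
60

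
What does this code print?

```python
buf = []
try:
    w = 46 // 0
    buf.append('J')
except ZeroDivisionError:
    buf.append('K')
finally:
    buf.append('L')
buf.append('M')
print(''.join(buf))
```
KLM

finally always runs, even after exception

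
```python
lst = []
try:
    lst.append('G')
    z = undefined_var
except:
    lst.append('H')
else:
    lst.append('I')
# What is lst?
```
['G', 'H']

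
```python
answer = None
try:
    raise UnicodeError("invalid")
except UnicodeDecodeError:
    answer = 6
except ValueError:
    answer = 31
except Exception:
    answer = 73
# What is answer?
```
31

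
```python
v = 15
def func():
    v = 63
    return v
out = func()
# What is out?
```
63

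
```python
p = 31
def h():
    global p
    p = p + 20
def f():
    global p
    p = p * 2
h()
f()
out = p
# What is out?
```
102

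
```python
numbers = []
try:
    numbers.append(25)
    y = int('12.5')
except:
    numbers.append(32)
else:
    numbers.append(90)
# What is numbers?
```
[25, 32]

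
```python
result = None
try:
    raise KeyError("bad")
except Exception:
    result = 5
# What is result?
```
5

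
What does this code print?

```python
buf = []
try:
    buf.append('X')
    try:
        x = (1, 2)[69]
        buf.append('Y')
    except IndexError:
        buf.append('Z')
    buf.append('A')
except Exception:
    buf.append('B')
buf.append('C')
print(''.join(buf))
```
XZAC

Inner exception caught by inner handler, outer continues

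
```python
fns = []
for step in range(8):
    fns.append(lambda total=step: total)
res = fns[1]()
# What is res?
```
1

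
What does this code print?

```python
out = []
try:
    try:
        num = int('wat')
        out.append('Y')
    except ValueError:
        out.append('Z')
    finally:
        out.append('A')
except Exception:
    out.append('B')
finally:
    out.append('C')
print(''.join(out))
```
ZAC

Both finally blocks run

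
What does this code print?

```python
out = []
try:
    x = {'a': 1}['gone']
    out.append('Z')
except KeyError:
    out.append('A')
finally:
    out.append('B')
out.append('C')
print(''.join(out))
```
ABC

finally always runs, even after exception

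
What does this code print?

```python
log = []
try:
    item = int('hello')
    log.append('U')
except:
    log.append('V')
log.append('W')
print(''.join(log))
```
VW

Exception raised in try, caught by bare except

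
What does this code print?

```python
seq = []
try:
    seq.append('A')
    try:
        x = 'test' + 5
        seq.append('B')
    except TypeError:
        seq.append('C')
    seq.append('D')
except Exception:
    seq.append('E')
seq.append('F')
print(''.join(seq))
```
ACDF

Inner exception caught by inner handler, outer continues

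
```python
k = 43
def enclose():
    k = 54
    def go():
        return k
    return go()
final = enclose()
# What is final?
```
54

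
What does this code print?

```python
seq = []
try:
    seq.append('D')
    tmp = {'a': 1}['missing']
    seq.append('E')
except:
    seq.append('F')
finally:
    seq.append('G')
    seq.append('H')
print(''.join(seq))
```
DFGH

Code before exception runs, then except, then all of finally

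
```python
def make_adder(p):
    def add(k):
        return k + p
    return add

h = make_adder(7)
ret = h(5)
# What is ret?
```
12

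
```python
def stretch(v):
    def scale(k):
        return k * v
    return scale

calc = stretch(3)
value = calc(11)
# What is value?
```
33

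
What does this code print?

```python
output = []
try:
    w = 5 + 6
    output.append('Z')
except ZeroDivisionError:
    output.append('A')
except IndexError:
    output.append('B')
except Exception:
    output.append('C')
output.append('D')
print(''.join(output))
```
ZD

No exception, try block completes normally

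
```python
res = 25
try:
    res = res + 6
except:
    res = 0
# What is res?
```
31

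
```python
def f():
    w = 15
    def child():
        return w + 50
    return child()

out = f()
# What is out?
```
65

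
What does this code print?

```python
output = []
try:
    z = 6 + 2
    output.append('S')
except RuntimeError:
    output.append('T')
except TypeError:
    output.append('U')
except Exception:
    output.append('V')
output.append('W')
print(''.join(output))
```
SW

No exception, try block completes normally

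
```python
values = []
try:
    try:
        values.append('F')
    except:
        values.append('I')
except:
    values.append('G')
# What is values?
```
['F']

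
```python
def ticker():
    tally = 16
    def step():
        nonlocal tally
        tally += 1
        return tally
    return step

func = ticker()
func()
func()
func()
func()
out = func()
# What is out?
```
21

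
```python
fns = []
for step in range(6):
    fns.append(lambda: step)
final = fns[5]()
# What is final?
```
5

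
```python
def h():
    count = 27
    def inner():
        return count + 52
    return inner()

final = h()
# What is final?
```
79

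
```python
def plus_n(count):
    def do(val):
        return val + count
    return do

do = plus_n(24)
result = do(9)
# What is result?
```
33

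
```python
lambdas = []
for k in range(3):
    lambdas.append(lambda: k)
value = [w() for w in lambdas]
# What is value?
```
[2, 2, 2]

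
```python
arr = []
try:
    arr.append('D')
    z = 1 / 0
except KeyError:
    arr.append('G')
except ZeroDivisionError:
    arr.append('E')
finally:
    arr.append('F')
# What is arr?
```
['D', 'E', 'F']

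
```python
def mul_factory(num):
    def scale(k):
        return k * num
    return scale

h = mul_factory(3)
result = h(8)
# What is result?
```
24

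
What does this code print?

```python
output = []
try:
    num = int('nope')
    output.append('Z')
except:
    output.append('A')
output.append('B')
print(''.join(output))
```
AB

Exception raised in try, caught by bare except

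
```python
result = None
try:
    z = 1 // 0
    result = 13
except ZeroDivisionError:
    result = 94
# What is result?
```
94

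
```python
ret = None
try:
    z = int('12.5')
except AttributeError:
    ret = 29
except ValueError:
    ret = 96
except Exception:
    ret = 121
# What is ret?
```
96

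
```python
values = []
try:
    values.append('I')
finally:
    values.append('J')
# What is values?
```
['I', 'J']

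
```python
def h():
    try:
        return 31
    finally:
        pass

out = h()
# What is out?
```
31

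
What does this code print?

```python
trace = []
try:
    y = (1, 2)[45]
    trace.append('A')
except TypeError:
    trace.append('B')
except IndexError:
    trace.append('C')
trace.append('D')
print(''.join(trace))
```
CD

IndexError is caught by its specific handler, not TypeError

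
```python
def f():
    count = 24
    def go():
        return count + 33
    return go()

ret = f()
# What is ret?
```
57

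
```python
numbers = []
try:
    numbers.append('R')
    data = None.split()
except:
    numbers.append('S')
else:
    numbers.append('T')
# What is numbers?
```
['R', 'S']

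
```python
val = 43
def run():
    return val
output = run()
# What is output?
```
43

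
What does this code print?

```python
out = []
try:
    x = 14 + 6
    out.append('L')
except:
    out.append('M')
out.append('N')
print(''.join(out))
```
LN

No exception, try block completes normally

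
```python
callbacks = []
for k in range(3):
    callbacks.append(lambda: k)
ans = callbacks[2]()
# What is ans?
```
2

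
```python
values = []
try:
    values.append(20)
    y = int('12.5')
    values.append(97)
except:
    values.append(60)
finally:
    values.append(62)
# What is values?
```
[20, 60, 62]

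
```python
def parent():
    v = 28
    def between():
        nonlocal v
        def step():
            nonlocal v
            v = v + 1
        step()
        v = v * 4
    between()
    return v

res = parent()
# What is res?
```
116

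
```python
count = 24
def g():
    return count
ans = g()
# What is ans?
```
24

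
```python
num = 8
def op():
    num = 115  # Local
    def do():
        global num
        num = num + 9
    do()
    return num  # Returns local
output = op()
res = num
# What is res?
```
17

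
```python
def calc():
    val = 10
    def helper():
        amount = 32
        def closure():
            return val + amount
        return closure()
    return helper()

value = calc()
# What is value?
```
42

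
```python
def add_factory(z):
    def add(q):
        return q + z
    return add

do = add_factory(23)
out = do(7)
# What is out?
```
30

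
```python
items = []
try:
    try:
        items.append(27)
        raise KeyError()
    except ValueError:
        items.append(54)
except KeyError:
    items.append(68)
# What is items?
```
[27, 68]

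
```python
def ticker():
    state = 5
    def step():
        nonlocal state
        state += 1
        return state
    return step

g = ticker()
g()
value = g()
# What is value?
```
7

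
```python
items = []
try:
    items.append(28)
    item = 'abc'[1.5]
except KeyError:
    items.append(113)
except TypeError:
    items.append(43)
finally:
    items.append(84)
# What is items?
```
[28, 43, 84]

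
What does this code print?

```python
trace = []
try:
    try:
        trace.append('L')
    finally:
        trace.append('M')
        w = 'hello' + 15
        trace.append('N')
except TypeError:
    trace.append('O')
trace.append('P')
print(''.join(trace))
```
LMOP

Exception in inner finally caught by outer except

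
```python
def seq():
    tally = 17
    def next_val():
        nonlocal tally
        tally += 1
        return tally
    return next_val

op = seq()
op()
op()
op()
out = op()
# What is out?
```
21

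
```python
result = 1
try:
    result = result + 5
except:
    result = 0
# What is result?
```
6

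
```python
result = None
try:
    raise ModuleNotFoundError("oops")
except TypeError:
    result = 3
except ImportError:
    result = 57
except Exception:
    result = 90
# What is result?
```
57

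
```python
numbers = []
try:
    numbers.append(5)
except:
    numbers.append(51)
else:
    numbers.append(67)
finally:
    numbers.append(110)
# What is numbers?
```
[5, 67, 110]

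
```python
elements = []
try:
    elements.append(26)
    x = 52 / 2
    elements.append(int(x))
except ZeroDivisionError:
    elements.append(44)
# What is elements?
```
[26, 26]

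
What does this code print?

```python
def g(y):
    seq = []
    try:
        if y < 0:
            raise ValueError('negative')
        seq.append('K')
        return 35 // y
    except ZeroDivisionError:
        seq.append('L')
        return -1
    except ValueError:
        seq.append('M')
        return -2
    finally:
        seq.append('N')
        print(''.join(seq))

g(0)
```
KLN

y=0 causes ZeroDivisionError, caught, finally prints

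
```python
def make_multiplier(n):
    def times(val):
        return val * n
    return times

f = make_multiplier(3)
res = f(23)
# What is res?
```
69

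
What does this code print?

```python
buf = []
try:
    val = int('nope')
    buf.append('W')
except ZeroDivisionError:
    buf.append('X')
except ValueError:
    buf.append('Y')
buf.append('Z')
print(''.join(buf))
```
YZ

ValueError is caught by its specific handler, not ZeroDivisionError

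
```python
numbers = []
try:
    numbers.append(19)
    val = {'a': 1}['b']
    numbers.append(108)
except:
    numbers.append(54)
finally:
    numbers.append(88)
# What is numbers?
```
[19, 54, 88]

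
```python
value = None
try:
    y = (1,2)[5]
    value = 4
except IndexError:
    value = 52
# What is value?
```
52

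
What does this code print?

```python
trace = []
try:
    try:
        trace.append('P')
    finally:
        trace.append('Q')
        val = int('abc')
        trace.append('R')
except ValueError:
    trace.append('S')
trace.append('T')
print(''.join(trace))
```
PQST

Exception in inner finally caught by outer except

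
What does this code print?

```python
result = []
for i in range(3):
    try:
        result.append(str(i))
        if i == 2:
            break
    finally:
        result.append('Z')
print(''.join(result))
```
0Z1Z2Z

finally runs even when breaking out of loop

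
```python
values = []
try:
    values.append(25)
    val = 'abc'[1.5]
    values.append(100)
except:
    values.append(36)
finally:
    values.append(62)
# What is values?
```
[25, 36, 62]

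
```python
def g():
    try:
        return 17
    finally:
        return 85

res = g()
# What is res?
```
85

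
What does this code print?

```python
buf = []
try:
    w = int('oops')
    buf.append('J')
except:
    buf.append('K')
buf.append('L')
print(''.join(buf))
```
KL

Exception raised in try, caught by bare except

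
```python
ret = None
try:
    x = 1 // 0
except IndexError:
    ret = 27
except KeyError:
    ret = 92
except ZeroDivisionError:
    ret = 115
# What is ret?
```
115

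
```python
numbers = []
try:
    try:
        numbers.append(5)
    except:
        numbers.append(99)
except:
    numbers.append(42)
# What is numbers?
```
[5]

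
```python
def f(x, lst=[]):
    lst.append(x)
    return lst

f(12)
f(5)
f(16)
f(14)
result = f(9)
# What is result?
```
[12, 5, 16, 14, 9]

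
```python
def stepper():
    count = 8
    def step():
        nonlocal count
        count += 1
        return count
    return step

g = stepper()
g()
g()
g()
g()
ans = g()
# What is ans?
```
13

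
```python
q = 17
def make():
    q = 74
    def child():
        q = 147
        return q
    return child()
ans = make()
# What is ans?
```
147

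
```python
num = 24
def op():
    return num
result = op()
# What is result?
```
24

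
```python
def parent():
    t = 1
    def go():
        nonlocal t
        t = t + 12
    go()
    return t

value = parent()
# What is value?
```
13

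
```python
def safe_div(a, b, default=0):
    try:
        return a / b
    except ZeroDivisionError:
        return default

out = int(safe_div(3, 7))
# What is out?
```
0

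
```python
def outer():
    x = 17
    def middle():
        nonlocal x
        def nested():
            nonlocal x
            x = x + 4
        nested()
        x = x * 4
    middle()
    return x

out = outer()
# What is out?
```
84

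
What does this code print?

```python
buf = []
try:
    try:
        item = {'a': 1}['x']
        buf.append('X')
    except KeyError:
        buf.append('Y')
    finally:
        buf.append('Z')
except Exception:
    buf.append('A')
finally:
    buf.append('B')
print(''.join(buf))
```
YZB

Both finally blocks run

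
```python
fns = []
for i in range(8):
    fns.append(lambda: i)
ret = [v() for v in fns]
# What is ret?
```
[7, 7, 7, 7, 7, 7, 7, 7]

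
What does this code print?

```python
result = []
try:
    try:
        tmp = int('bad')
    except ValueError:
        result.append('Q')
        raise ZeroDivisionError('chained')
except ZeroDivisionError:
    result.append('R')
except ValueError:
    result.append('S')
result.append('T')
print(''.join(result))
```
QRT

ZeroDivisionError raised and caught, original ValueError not re-raised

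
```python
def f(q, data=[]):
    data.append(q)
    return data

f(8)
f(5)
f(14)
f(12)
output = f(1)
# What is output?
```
[8, 5, 14, 12, 1]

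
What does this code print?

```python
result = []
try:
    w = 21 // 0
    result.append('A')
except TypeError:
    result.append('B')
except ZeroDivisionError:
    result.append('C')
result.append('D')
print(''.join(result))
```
CD

ZeroDivisionError is caught by its specific handler, not TypeError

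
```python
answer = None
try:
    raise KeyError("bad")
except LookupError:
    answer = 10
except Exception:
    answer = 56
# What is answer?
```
10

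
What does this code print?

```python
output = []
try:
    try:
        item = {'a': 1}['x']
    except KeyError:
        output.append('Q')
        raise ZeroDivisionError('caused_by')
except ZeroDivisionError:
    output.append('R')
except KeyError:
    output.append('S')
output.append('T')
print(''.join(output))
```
QRT

ZeroDivisionError raised and caught, original KeyError not re-raised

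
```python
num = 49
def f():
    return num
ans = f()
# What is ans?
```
49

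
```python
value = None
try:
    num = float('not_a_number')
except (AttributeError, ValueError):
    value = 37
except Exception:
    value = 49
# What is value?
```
37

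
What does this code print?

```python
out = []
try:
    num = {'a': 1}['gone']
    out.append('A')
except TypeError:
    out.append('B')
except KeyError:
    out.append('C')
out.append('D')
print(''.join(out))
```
CD

KeyError is caught by its specific handler, not TypeError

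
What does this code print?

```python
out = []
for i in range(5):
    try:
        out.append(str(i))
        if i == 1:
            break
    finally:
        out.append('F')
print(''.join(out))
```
0F1F

finally runs even when breaking out of loop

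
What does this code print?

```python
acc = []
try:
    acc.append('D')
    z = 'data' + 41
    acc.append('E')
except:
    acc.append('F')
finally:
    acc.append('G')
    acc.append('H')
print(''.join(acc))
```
DFGH

Code before exception runs, then except, then all of finally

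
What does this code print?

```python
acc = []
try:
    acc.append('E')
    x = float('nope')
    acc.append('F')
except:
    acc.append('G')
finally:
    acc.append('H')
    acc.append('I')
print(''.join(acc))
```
EGHI

Code before exception runs, then except, then all of finally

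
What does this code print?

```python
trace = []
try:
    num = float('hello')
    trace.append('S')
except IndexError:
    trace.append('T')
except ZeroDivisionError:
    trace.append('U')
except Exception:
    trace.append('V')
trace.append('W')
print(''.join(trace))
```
VW

ValueError not specifically caught, falls to Exception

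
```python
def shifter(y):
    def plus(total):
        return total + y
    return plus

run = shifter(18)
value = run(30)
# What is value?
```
48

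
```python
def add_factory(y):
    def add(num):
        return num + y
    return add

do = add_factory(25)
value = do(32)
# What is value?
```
57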